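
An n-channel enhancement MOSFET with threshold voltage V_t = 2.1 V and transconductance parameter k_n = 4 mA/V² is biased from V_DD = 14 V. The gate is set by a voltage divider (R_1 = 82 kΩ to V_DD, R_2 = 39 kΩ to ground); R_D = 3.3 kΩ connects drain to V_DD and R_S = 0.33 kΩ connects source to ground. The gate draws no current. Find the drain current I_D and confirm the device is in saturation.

I_D ≈ 3.4 mA

V_G = V_DD·R_2/(R_1+R_2) = 14×39/121 = 4.51 V.
Assume saturation: I_D = (k_n/2)(V_GS − V_t)² with V_GS = V_G − I_D·R_S = 4.51 − 0.33·I_D.
Substituting gives 0.218·I_D² − 4.18·I_D + 11.6 = 0, with roots I_D = 3.37 or 15.8 mA.
The root I_D = 15.8 mA gives V_GS = -0.714 V ≤ V_t, so take I_D = 3.37 mA.
Then V_GS = 3.4 V and V_DS = V_DD − I_D(R_D+R_S) = 14 − 3.37×3.63 = 1.75 V.
Saturation requires V_DS ≥ V_GS − V_t = 1.3 V; 1.75 ≥ 1.3 ✓.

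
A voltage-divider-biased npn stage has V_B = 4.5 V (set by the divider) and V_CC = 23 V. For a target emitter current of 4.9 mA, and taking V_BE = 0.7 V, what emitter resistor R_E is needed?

R_E ≈ 0.78 kΩ

V_E = V_B − V_BE = 4.5 − 0.7 = 3.8 V.
R_E = V_E / I_E = 3.8 / 4.9 = 0.776 kΩ.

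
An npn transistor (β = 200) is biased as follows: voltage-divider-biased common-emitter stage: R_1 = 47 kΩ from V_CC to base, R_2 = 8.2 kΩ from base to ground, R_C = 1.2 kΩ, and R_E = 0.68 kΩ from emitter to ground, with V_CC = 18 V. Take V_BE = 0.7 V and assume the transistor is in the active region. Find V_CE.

V_CE ≈ 13 V

Thevenize the base divider: V_Th = V_CC·R_2/(R_1+R_2) = 18×8.2/55.2 = 2.67 V, R_Th = R_1‖R_2 = 6.98 kΩ.
Base-emitter loop: V_Th = I_B·R_Th + V_BE + (β+1)I_B·R_E, so I_B = (2.67 − 0.7) / (6.98 + 201×0.68) = 0.0137 mA.
I_C = β·I_B = 200×0.0137 = 2.75 mA, and I_E = (β+1)I_B = 2.76 mA.
V_CE = V_CC − I_C·R_C − I_E·R_E = 18 − 2.75×1.2 − 2.76×0.68 = 12.8 V.
V_CE = 12.8 V > 0.2 V confirms active-region operation.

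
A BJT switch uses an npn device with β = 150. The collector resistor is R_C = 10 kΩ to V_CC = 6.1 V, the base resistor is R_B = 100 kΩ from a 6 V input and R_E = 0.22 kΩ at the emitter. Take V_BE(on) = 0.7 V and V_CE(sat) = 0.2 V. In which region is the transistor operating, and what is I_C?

saturation; I_C ≈ 0.58 mA

Assume active: I_B = (6 − 0.7)/(100 + 151×0.22) = 0.0398 mA, I_C = β·I_B = 5.97 mA.
Then V_CE = 6.1 − 5.97×10 − 6.01×0.22 = -54.9 V < 0.2 V — the active assumption fails.
Re-solve with V_CE = 0.2 V. KCL at the emitter: V_E/R_E = (V_BB−0.7−V_E)/R_B + (V_CC−0.2−V_E)/R_C, giving V_E = 0.138 V.
I_C = (V_CC − 0.2 − V_E)/R_C = (5.9 − 0.138)/10 = 0.576 mA.
Check: I_B = (5.3 − 0.138)/100 = 0.0516 mA, and β·I_B = 7.74 mA > I_C, confirming saturation.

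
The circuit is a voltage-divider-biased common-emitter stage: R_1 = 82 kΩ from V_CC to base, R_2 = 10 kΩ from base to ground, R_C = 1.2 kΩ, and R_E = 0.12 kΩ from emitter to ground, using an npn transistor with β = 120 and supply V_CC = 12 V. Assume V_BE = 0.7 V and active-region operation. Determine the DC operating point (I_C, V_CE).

Thevenize the base divider: V_Th = V_CC·R_2/(R_1+R_2) = 12×10/92 = 1.3 V, R_Th = R_1‖R_2 = 8.91 kΩ.
Base-emitter loop: V_Th = I_B·R_Th + V_BE + (β+1)I_B·R_E, so I_B = (1.3 − 0.7) / (8.91 + 121×0.12) = 0.0258 mA.
I_C = β·I_B = 120×0.0258 = 3.09 mA, and I_E = (β+1)I_B = 3.12 mA.
V_CE = V_CC − I_C·R_C − I_E·R_E = 12 − 3.09×1.2 − 3.12×0.12 = 7.91 V.
V_CE = 7.91 V > 0.2 V confirms active-region operation.

I_C ≈ 3.1 mA, V_CE ≈ 7.9 V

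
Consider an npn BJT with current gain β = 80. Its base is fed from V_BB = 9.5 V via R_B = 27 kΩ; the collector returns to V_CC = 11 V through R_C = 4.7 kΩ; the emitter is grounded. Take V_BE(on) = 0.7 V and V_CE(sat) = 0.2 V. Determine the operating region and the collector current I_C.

Assume active: I_B = (9.5 − 0.7)/27 = 0.326 mA, giving I_C = β·I_B = 26.1 mA.
But then V_CE = 11 − 26.1×4.7 = -112 V < V_CE(sat) = 0.2 V — impossible in the active region.
So the transistor is saturated. With V_CE = 0.2 V, I_C = (V_CC − 0.2)/R_C = 10.8/4.7 = 2.3 mA.
Check: β·I_B = 26.1 mA > I_C = 2.3 mA, confirming saturation.

saturation; I_C ≈ 2.3 mA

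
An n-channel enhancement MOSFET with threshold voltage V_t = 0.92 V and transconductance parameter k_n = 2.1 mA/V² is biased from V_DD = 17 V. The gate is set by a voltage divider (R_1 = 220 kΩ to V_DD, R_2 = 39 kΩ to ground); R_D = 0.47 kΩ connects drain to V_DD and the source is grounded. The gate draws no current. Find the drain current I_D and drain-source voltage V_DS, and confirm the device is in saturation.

V_G = V_DD·R_2/(R_1+R_2) = 17×39/259 = 2.56 V. With the source grounded, V_GS = V_G = 2.56 V.
Assume saturation: I_D = (k_n/2)(V_GS − V_t)² = (2.1/2)×(2.56 − 0.92)² = 1.05×1.64² = 2.82 mA.
V_DS = V_DD − I_D·R_D = 17 − 2.82×0.47 = 15.7 V.
Saturation requires V_DS ≥ V_GS − V_t = 1.64 V; 15.7 ≥ 1.64 ✓.

I_D ≈ 2.8 mA, V_DS ≈ 16 V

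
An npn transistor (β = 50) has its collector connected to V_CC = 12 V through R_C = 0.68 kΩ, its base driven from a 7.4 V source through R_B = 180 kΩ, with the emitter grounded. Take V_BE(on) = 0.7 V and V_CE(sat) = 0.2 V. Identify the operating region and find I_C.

active; I_C ≈ 1.9 mA

Assume active. Base-emitter loop: I_B = (V_BB − V_BE)/R_B = (7.4 − 0.7)/180 = 0.0372 mA.
I_C = β·I_B = 50×0.0372 = 1.86 mA.
V_CE = V_CC − I_C·R_C = 12 − 1.86×0.68 = 10.7 V > V_CE(sat), so the active-region assumption holds.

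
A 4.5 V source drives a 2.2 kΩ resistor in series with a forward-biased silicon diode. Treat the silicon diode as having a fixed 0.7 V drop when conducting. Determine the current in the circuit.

I ≈ 1.7 mA

KVL around the loop: 4.5 = V_D + I·R = 0.7 + I × 2.2 kΩ.
So I = (4.5 − 0.7) / 2.2 kΩ = 3.8 / 2.2 = 1.73 mA.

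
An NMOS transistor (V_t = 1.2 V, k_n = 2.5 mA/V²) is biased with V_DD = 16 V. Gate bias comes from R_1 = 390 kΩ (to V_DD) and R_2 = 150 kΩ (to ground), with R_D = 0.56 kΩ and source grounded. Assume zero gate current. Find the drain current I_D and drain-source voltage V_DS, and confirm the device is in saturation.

I_D ≈ 13 mA, V_DS ≈ 8.6 V

V_G = V_DD·R_2/(R_1+R_2) = 16×150/540 = 4.44 V. With the source grounded, V_GS = V_G = 4.44 V.
Assume saturation: I_D = (k_n/2)(V_GS − V_t)² = (2.5/2)×(4.44 − 1.2)² = 1.25×3.24² = 13.2 mA.
V_DS = V_DD − I_D·R_D = 16 − 13.2×0.56 = 8.63 V.
Saturation requires V_DS ≥ V_GS − V_t = 3.24 V; 8.63 ≥ 3.24 ✓.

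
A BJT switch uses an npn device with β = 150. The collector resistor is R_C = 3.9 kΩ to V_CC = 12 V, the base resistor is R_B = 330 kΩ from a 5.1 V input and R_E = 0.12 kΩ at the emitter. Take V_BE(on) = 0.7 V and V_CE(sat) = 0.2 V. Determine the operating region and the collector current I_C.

Assume active. Base-emitter loop: I_B = (V_BB − V_BE)/(R_B + (β+1)R_E) = (5.1 − 0.7)/(330 + 151×0.12) = 0.0126 mA.
I_C = β·I_B = 150×0.0126 = 1.9 mA.
V_CE = V_CC − I_C·R_C − I_E·R_E = 12 − 1.9×3.9 − 1.91×0.12 = 4.38 V > V_CE(sat), so the active-region assumption holds.

active; I_C ≈ 1.9 mA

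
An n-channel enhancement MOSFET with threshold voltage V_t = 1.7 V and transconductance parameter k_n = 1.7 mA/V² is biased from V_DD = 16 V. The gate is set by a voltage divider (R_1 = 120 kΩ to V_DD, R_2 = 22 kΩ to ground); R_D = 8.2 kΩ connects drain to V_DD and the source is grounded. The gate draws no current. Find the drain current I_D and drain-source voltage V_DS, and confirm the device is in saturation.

V_G = V_DD·R_2/(R_1+R_2) = 16×22/142 = 2.48 V. With the source grounded, V_GS = V_G = 2.48 V.
Assume saturation: I_D = (k_n/2)(V_GS − V_t)² = (1.7/2)×(2.48 − 1.7)² = 0.85×0.779² = 0.516 mA.
V_DS = V_DD − I_D·R_D = 16 − 0.516×8.2 = 11.8 V.
Saturation requires V_DS ≥ V_GS − V_t = 0.779 V; 11.8 ≥ 0.779 ✓.

I_D ≈ 0.52 mA, V_DS ≈ 12 V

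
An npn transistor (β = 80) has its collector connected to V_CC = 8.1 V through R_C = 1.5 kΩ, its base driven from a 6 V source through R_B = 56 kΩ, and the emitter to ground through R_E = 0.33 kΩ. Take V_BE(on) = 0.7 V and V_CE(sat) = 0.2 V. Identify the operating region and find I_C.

saturation; I_C ≈ 4.3 mA

Assume active: I_B = (6 − 0.7)/(56 + 81×0.33) = 0.0641 mA, I_C = β·I_B = 5.13 mA.
Then V_CE = 8.1 − 5.13×1.5 − 5.19×0.33 = -1.3 V < 0.2 V — the active assumption fails.
Re-solve with V_CE = 0.2 V. KCL at the emitter: V_E/R_E = (V_BB−0.7−V_E)/R_B + (V_CC−0.2−V_E)/R_C, giving V_E = 1.44 V.
I_C = (V_CC − 0.2 − V_E)/R_C = (7.9 − 1.44)/1.5 = 4.3 mA.
Check: I_B = (5.3 − 1.44)/56 = 0.0689 mA, and β·I_B = 5.51 mA > I_C, confirming saturation.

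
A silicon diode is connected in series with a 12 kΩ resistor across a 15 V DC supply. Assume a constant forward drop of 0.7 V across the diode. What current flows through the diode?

KVL around the loop: 15 = V_D + I·R = 0.7 + I × 12 kΩ.
So I = (15 − 0.7) / 12 kΩ = 14.3 / 12 = 1.19 mA.

I ≈ 1.2 mA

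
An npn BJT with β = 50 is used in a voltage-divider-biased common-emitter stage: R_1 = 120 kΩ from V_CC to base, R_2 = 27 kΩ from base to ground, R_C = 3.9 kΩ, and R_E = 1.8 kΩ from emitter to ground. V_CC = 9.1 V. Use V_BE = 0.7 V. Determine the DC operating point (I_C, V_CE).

Thevenize the base divider: V_Th = V_CC·R_2/(R_1+R_2) = 9.1×27/147 = 1.67 V, R_Th = R_1‖R_2 = 22 kΩ.
Base-emitter loop: V_Th = I_B·R_Th + V_BE + (β+1)I_B·R_E, so I_B = (1.67 − 0.7) / (22 + 51×1.8) = 0.00853 mA.
I_C = β·I_B = 50×0.00853 = 0.427 mA, and I_E = (β+1)I_B = 0.435 mA.
V_CE = V_CC − I_C·R_C − I_E·R_E = 9.1 − 0.427×3.9 − 0.435×1.8 = 6.65 V.
V_CE = 6.65 V > 0.2 V confirms active-region operation.

I_C ≈ 0.43 mA, V_CE ≈ 6.7 V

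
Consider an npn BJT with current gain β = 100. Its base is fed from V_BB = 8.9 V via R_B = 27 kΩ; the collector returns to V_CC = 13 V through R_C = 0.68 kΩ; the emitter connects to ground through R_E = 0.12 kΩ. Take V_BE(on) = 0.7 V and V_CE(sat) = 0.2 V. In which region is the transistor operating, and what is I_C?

saturation; I_C ≈ 16 mA

Assume active: I_B = (8.9 − 0.7)/(27 + 101×0.12) = 0.21 mA, I_C = β·I_B = 21 mA.
Then V_CE = 13 − 21×0.68 − 21.2×0.12 = -3.79 V < 0.2 V — the active assumption fails.
Re-solve with V_CE = 0.2 V. KCL at the emitter: V_E/R_E = (V_BB−0.7−V_E)/R_B + (V_CC−0.2−V_E)/R_C, giving V_E = 1.94 V.
I_C = (V_CC − 0.2 − V_E)/R_C = (12.8 − 1.94)/0.68 = 16 mA.
Check: I_B = (8.2 − 1.94)/27 = 0.232 mA, and β·I_B = 23.2 mA > I_C, confirming saturation.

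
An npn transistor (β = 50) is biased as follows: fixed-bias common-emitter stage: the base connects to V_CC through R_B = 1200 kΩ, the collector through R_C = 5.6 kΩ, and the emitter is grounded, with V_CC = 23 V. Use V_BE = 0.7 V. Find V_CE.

V_CE ≈ 18 V

Base loop: V_CC = I_B·R_B + V_BE, so I_B = (23 − 0.7)/1200 kΩ = 0.0186 mA.
In the active region I_C = β·I_B = 50 × 0.0186 = 0.929 mA.
Collector loop: V_CE = V_CC − I_C·R_C = 23 − 0.929×5.6 = 17.8 V.
Since V_CE = 17.8 V > V_CE(sat) ≈ 0.2 V, the transistor is in the active region as assumed.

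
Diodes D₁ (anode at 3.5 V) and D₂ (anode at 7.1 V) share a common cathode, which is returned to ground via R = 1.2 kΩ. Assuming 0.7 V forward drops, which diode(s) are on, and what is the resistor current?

Only D₂ conducts; I_R ≈ 5.3 mA

Assume both conduct. Then node N would need to be at both 3.5−0.7 = 2.8 V and 7.1−0.7 = 6.4 V, which is impossible.
Assume only D₂ conducts: V_N = 7.1 − 0.7 = 6.4 V, so I_R = 6.4/1.2 = 5.33 mA.
Check D₁: its anode-to-cathode voltage is 3.5 − 6.4 = -2.9 V < 0.7 V, so it is off. The assumption is consistent.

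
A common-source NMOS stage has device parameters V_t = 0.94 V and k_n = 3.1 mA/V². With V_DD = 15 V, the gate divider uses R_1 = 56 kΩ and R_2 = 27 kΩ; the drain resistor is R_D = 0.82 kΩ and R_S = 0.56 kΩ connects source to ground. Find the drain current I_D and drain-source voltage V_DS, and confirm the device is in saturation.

I_D ≈ 4.1 mA, V_DS ≈ 9.3 V

V_G = V_DD·R_2/(R_1+R_2) = 15×27/83 = 4.88 V.
Assume saturation: I_D = (k_n/2)(V_GS − V_t)² with V_GS = V_G − I_D·R_S = 4.88 − 0.56·I_D.
Substituting gives 0.486·I_D² − 7.84·I_D + 24.1 = 0, with roots I_D = 4.12 or 12 mA.
The root I_D = 12 mA gives V_GS = -1.84 V ≤ V_t, so take I_D = 4.12 mA.
Then V_GS = 2.57 V and V_DS = V_DD − I_D(R_D+R_S) = 15 − 4.12×1.38 = 9.31 V.
Saturation requires V_DS ≥ V_GS − V_t = 1.63 V; 9.31 ≥ 1.63 ✓.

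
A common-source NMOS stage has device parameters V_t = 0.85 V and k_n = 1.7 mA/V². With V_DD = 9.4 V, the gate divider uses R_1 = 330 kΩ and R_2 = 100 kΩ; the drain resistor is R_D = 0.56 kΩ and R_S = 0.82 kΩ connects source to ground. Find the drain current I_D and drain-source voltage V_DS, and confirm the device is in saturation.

V_G = V_DD·R_2/(R_1+R_2) = 9.4×100/430 = 2.19 V.
Assume saturation: I_D = (k_n/2)(V_GS − V_t)² with V_GS = V_G − I_D·R_S = 2.19 − 0.82·I_D.
Substituting gives 0.572·I_D² − 2.86·I_D + 1.52 = 0, with roots I_D = 0.603 or 4.41 mA.
The root I_D = 4.41 mA gives V_GS = -1.43 V ≤ V_t, so take I_D = 0.603 mA.
Then V_GS = 1.69 V and V_DS = V_DD − I_D(R_D+R_S) = 9.4 − 0.603×1.38 = 8.57 V.
Saturation requires V_DS ≥ V_GS − V_t = 0.842 V; 8.57 ≥ 0.842 ✓.

I_D ≈ 0.6 mA, V_DS ≈ 8.6 V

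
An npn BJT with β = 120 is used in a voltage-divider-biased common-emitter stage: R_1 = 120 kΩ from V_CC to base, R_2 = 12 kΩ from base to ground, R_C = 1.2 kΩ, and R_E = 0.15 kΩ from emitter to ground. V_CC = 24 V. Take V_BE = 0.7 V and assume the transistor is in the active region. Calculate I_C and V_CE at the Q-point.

I_C ≈ 6.1 mA, V_CE ≈ 16 V

Thevenize the base divider: V_Th = V_CC·R_2/(R_1+R_2) = 24×12/132 = 2.18 V, R_Th = R_1‖R_2 = 10.9 kΩ.
Base-emitter loop: V_Th = I_B·R_Th + V_BE + (β+1)I_B·R_E, so I_B = (2.18 − 0.7) / (10.9 + 121×0.15) = 0.051 mA.
I_C = β·I_B = 120×0.051 = 6.12 mA, and I_E = (β+1)I_B = 6.17 mA.
V_CE = V_CC − I_C·R_C − I_E·R_E = 24 − 6.12×1.2 − 6.17×0.15 = 15.7 V.
V_CE = 15.7 V > 0.2 V confirms active-region operation.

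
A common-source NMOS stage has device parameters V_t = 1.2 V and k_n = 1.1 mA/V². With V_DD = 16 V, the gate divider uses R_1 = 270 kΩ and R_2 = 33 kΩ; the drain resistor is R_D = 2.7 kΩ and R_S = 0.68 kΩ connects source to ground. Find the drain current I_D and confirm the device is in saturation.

V_G = V_DD·R_2/(R_1+R_2) = 16×33/303 = 1.74 V.
Assume saturation: I_D = (k_n/2)(V_GS − V_t)² with V_GS = V_G − I_D·R_S = 1.74 − 0.68·I_D.
Substituting gives 0.254·I_D² − 1.41·I_D + 0.162 = 0, with roots I_D = 0.118 or 5.41 mA.
The root I_D = 5.41 mA gives V_GS = -1.94 V ≤ V_t, so take I_D = 0.118 mA.
Then V_GS = 1.66 V and V_DS = V_DD − I_D(R_D+R_S) = 16 − 0.118×3.38 = 15.6 V.
Saturation requires V_DS ≥ V_GS − V_t = 0.463 V; 15.6 ≥ 0.463 ✓.

I_D ≈ 0.12 mA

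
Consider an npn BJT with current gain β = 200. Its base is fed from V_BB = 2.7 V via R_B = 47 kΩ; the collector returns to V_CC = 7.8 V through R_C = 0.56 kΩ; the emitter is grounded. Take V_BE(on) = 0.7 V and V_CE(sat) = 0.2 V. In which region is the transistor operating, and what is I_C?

Assume active. Base-emitter loop: I_B = (V_BB − V_BE)/R_B = (2.7 − 0.7)/47 = 0.0426 mA.
I_C = β·I_B = 200×0.0426 = 8.51 mA.
V_CE = V_CC − I_C·R_C = 7.8 − 8.51×0.56 = 3.03 V > V_CE(sat), so the active-region assumption holds.

active; I_C ≈ 8.5 mA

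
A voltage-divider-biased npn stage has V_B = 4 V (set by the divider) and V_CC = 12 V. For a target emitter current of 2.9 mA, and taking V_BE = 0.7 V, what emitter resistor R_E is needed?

V_E = V_B − V_BE = 4 − 0.7 = 3.3 V.
R_E = V_E / I_E = 3.3 / 2.9 = 1.14 kΩ.

R_E ≈ 1.1 kΩ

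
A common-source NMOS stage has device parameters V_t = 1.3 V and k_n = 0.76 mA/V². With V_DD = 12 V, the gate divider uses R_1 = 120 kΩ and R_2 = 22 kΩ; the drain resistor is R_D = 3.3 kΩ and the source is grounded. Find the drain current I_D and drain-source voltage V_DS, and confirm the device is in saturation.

I_D ≈ 0.12 mA, V_DS ≈ 12 V

V_G = V_DD·R_2/(R_1+R_2) = 12×22/142 = 1.86 V. With the source grounded, V_GS = V_G = 1.86 V.
Assume saturation: I_D = (k_n/2)(V_GS − V_t)² = (0.76/2)×(1.86 − 1.3)² = 0.38×0.559² = 0.119 mA.
V_DS = V_DD − I_D·R_D = 12 − 0.119×3.3 = 11.6 V.
Saturation requires V_DS ≥ V_GS − V_t = 0.559 V; 11.6 ≥ 0.559 ✓.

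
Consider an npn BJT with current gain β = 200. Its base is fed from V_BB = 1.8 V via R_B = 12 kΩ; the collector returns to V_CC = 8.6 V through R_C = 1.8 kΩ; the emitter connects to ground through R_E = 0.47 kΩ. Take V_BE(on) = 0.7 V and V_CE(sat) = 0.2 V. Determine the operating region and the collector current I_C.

active; I_C ≈ 2.1 mA

Assume active. Base-emitter loop: I_B = (V_BB − V_BE)/(R_B + (β+1)R_E) = (1.8 − 0.7)/(12 + 201×0.47) = 0.0103 mA.
I_C = β·I_B = 200×0.0103 = 2.07 mA.
V_CE = V_CC − I_C·R_C − I_E·R_E = 8.6 − 2.07×1.8 − 2.08×0.47 = 3.9 V > V_CE(sat), so the active-region assumption holds.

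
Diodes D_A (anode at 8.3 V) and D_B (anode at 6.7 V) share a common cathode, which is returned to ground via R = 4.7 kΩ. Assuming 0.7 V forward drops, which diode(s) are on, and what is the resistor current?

Assume both conduct. Then node N would need to be at both 8.3−0.7 = 7.6 V and 6.7−0.7 = 6 V, which is impossible.
Assume only D_A conducts: V_N = 8.3 − 0.7 = 7.6 V, so I_R = 7.6/4.7 = 1.62 mA.
Check D_B: its anode-to-cathode voltage is 6.7 − 7.6 = -0.9 V < 0.7 V, so it is off. The assumption is consistent.

Only D_A conducts; I_R ≈ 1.6 mA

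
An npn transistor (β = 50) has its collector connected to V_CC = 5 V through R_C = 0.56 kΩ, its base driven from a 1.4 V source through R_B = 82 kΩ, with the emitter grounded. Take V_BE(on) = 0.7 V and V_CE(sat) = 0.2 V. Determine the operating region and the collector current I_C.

active; I_C ≈ 0.43 mA

Assume active. Base-emitter loop: I_B = (V_BB − V_BE)/R_B = (1.4 − 0.7)/82 = 0.00854 mA.
I_C = β·I_B = 50×0.00854 = 0.427 mA.
V_CE = V_CC − I_C·R_C = 5 − 0.427×0.56 = 4.76 V > V_CE(sat), so the active-region assumption holds.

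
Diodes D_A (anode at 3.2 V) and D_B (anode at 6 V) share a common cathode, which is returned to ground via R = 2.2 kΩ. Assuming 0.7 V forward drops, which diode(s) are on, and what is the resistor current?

Assume both conduct. Then node N would need to be at both 3.2−0.7 = 2.5 V and 6−0.7 = 5.3 V, which is impossible.
Assume only D_B conducts: V_N = 6 − 0.7 = 5.3 V, so I_R = 5.3/2.2 = 2.41 mA.
Check D_A: its anode-to-cathode voltage is 3.2 − 5.3 = -2.1 V < 0.7 V, so it is off. The assumption is consistent.

Only D_B conducts; I_R ≈ 2.4 mA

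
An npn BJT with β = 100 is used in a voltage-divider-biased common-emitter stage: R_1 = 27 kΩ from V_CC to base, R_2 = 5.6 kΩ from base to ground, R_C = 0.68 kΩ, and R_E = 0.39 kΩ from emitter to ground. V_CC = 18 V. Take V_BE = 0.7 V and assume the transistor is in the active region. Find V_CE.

V_CE ≈ 12 V

Thevenize the base divider: V_Th = V_CC·R_2/(R_1+R_2) = 18×5.6/32.6 = 3.09 V, R_Th = R_1‖R_2 = 4.64 kΩ.
Base-emitter loop: V_Th = I_B·R_Th + V_BE + (β+1)I_B·R_E, so I_B = (3.09 − 0.7) / (4.64 + 101×0.39) = 0.0543 mA.
I_C = β·I_B = 100×0.0543 = 5.43 mA, and I_E = (β+1)I_B = 5.49 mA.
V_CE = V_CC − I_C·R_C − I_E·R_E = 18 − 5.43×0.68 − 5.49×0.39 = 12.2 V.
V_CE = 12.2 V > 0.2 V confirms active-region operation.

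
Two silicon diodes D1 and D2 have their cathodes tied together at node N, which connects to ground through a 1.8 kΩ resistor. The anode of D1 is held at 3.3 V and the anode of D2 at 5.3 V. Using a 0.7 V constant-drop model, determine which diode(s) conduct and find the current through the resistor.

Only D2 conducts; I_R ≈ 2.6 mA

Assume both conduct. Then node N would need to be at both 3.3−0.7 = 2.6 V and 5.3−0.7 = 4.6 V, which is impossible.
Assume only D2 conducts: V_N = 5.3 − 0.7 = 4.6 V, so I_R = 4.6/1.8 = 2.56 mA.
Check D1: its anode-to-cathode voltage is 3.3 − 4.6 = -1.3 V < 0.7 V, so it is off. The assumption is consistent.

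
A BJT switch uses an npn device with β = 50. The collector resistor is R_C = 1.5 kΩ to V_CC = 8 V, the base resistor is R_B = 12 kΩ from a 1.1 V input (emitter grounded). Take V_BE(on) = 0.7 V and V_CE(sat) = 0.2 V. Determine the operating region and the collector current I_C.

Assume active. Base-emitter loop: I_B = (V_BB − V_BE)/R_B = (1.1 − 0.7)/12 = 0.0333 mA.
I_C = β·I_B = 50×0.0333 = 1.67 mA.
V_CE = V_CC − I_C·R_C = 8 − 1.67×1.5 = 5.5 V > V_CE(sat), so the active-region assumption holds.

active; I_C ≈ 1.7 mA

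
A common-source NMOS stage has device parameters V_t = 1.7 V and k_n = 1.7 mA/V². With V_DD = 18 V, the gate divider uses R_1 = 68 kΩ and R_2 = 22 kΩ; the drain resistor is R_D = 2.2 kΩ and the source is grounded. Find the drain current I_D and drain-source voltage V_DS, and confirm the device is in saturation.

I_D ≈ 6.2 mA, V_DS ≈ 4.4 V

V_G = V_DD·R_2/(R_1+R_2) = 18×22/90 = 4.4 V. With the source grounded, V_GS = V_G = 4.4 V.
Assume saturation: I_D = (k_n/2)(V_GS − V_t)² = (1.7/2)×(4.4 − 1.7)² = 0.85×2.7² = 6.2 mA.
V_DS = V_DD − I_D·R_D = 18 − 6.2×2.2 = 4.37 V.
Saturation requires V_DS ≥ V_GS − V_t = 2.7 V; 4.37 ≥ 2.7 ✓.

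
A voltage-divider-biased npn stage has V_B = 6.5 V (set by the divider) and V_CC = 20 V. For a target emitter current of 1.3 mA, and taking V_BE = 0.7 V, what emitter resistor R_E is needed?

V_E = V_B − V_BE = 6.5 − 0.7 = 5.8 V.
R_E = V_E / I_E = 5.8 / 1.3 = 4.46 kΩ.

R_E ≈ 4.5 kΩ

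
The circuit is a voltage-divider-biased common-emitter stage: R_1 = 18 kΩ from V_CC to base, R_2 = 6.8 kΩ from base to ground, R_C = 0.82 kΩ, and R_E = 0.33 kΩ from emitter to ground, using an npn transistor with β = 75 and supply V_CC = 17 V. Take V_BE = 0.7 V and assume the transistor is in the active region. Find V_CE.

V_CE ≈ 5.6 V

Thevenize the base divider: V_Th = V_CC·R_2/(R_1+R_2) = 17×6.8/24.8 = 4.66 V, R_Th = R_1‖R_2 = 4.94 kΩ.
Base-emitter loop: V_Th = I_B·R_Th + V_BE + (β+1)I_B·R_E, so I_B = (4.66 − 0.7) / (4.94 + 76×0.33) = 0.132 mA.
I_C = β·I_B = 75×0.132 = 9.9 mA, and I_E = (β+1)I_B = 10 mA.
V_CE = V_CC − I_C·R_C − I_E·R_E = 17 − 9.9×0.82 − 10×0.33 = 5.57 V.
V_CE = 5.57 V > 0.2 V confirms active-region operation.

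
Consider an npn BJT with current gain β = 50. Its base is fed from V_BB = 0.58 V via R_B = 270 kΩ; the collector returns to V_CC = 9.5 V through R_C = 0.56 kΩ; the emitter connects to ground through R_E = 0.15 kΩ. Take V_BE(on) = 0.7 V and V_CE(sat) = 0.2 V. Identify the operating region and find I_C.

V_BB = 0.58 V ≤ V_BE(on) = 0.7 V, so the base-emitter junction is not forward biased.
The transistor is in cutoff: I_B = I_C = 0.

cutoff; I_C ≈ 0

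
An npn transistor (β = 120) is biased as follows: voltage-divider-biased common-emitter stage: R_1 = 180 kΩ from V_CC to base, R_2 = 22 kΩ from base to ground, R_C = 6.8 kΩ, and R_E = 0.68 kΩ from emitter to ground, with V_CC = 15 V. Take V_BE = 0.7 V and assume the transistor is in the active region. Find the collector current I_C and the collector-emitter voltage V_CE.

Thevenize the base divider: V_Th = V_CC·R_2/(R_1+R_2) = 15×22/202 = 1.63 V, R_Th = R_1‖R_2 = 19.6 kΩ.
Base-emitter loop: V_Th = I_B·R_Th + V_BE + (β+1)I_B·R_E, so I_B = (1.63 − 0.7) / (19.6 + 121×0.68) = 0.00916 mA.
I_C = β·I_B = 120×0.00916 = 1.1 mA, and I_E = (β+1)I_B = 1.11 mA.
V_CE = V_CC − I_C·R_C − I_E·R_E = 15 − 1.1×6.8 − 1.11×0.68 = 6.77 V.
V_CE = 6.77 V > 0.2 V confirms active-region operation.

I_C ≈ 1.1 mA, V_CE ≈ 6.8 V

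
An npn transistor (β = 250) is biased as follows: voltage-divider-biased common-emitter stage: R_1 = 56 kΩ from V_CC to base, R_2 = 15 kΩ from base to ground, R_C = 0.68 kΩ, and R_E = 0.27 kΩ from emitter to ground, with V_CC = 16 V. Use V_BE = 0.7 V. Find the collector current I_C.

I_C ≈ 8.4 mA

Thevenize the base divider: V_Th = V_CC·R_2/(R_1+R_2) = 16×15/71 = 3.38 V, R_Th = R_1‖R_2 = 11.8 kΩ.
Base-emitter loop: V_Th = I_B·R_Th + V_BE + (β+1)I_B·R_E, so I_B = (3.38 − 0.7) / (11.8 + 251×0.27) = 0.0337 mA.
I_C = β·I_B = 250×0.0337 = 8.42 mA, and I_E = (β+1)I_B = 8.45 mA.
V_CE = V_CC − I_C·R_C − I_E·R_E = 16 − 8.42×0.68 − 8.45×0.27 = 7.99 V.
V_CE = 7.99 V > 0.2 V confirms active-region operation.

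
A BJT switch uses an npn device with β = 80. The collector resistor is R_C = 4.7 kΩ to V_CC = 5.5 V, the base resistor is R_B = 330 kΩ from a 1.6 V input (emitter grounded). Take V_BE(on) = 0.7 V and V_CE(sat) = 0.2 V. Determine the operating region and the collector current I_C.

Assume active. Base-emitter loop: I_B = (V_BB − V_BE)/R_B = (1.6 − 0.7)/330 = 0.00273 mA.
I_C = β·I_B = 80×0.00273 = 0.218 mA.
V_CE = V_CC − I_C·R_C = 5.5 − 0.218×4.7 = 4.47 V > V_CE(sat), so the active-region assumption holds.

active; I_C ≈ 0.22 mA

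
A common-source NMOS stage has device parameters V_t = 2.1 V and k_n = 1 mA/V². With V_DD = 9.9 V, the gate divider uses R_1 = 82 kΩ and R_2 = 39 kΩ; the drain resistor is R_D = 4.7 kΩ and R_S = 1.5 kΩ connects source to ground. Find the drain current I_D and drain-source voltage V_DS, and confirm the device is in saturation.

I_D ≈ 0.25 mA, V_DS ≈ 8.3 V

V_G = V_DD·R_2/(R_1+R_2) = 9.9×39/121 = 3.19 V.
Assume saturation: I_D = (k_n/2)(V_GS − V_t)² with V_GS = V_G − I_D·R_S = 3.19 − 1.5·I_D.
Substituting gives 1.12·I_D² − 2.64·I_D + 0.595 = 0, with roots I_D = 0.253 or 2.09 mA.
The root I_D = 2.09 mA gives V_GS = 0.0553 V ≤ V_t, so take I_D = 0.253 mA.
Then V_GS = 2.81 V and V_DS = V_DD − I_D(R_D+R_S) = 9.9 − 0.253×6.2 = 8.33 V.
Saturation requires V_DS ≥ V_GS − V_t = 0.711 V; 8.33 ≥ 0.711 ✓.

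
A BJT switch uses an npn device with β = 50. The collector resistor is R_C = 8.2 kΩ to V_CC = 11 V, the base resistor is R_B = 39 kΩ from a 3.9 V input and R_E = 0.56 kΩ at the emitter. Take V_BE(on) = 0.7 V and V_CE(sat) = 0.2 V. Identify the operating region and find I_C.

saturation; I_C ≈ 1.2 mA

Assume active: I_B = (3.9 − 0.7)/(39 + 51×0.56) = 0.0474 mA, I_C = β·I_B = 2.37 mA.
Then V_CE = 11 − 2.37×8.2 − 2.42×0.56 = -9.77 V < 0.2 V — the active assumption fails.
Re-solve with V_CE = 0.2 V. KCL at the emitter: V_E/R_E = (V_BB−0.7−V_E)/R_B + (V_CC−0.2−V_E)/R_C, giving V_E = 0.724 V.
I_C = (V_CC − 0.2 − V_E)/R_C = (10.8 − 0.724)/8.2 = 1.23 mA.
Check: I_B = (3.2 − 0.724)/39 = 0.0635 mA, and β·I_B = 3.17 mA > I_C, confirming saturation.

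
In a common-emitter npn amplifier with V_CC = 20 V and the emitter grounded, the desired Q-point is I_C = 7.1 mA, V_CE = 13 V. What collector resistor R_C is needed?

Collector loop: V_CC = I_C·R_C + V_CE.
R_C = (V_CC − V_CE)/I_C = (20 − 13)/7.1 = 0.986 kΩ.

R_C ≈ 0.99 kΩ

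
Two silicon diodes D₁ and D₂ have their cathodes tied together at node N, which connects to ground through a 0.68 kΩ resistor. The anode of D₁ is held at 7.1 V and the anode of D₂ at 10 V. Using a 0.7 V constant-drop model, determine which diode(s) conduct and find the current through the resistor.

Assume both conduct. Then node N would need to be at both 7.1−0.7 = 6.4 V and 10−0.7 = 9.3 V, which is impossible.
Assume only D₂ conducts: V_N = 10 − 0.7 = 9.3 V, so I_R = 9.3/0.68 = 13.7 mA.
Check D₁: its anode-to-cathode voltage is 7.1 − 9.3 = -2.2 V < 0.7 V, so it is off. The assumption is consistent.

Only D₂ conducts; I_R ≈ 14 mA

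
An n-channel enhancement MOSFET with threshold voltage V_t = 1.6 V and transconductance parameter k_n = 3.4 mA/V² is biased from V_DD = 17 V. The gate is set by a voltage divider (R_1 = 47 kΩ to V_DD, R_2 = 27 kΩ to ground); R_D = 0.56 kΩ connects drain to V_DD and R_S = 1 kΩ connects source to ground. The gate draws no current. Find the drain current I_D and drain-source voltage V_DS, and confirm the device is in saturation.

V_G = V_DD·R_2/(R_1+R_2) = 17×27/74 = 6.2 V.
Assume saturation: I_D = (k_n/2)(V_GS − V_t)² with V_GS = V_G − I_D·R_S = 6.2 − 1·I_D.
Substituting gives 1.7·I_D² − 16.6·I_D + 36 = 0, with roots I_D = 3.23 or 6.57 mA.
The root I_D = 6.57 mA gives V_GS = -0.366 V ≤ V_t, so take I_D = 3.23 mA.
Then V_GS = 2.98 V and V_DS = V_DD − I_D(R_D+R_S) = 17 − 3.23×1.56 = 12 V.
Saturation requires V_DS ≥ V_GS − V_t = 1.38 V; 12 ≥ 1.38 ✓.

I_D ≈ 3.2 mA, V_DS ≈ 12 V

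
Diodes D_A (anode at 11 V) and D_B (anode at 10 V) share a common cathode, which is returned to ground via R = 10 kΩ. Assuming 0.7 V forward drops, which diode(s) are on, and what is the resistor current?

Only D_A conducts; I_R ≈ 1 mA

Assume both conduct. Then node N would need to be at both 11−0.7 = 10.3 V and 10−0.7 = 9.3 V, which is impossible.
Assume only D_A conducts: V_N = 11 − 0.7 = 10.3 V, so I_R = 10.3/10 = 1.03 mA.
Check D_B: its anode-to-cathode voltage is 10 − 10.3 = -0.3 V < 0.7 V, so it is off. The assumption is consistent.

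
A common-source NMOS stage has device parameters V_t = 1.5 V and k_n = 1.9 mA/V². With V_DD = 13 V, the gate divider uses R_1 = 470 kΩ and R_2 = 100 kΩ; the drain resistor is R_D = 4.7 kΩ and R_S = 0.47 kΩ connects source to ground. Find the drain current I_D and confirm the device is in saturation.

I_D ≈ 0.36 mA

V_G = V_DD·R_2/(R_1+R_2) = 13×100/570 = 2.28 V.
Assume saturation: I_D = (k_n/2)(V_GS − V_t)² with V_GS = V_G − I_D·R_S = 2.28 − 0.47·I_D.
Substituting gives 0.21·I_D² − 1.7·I_D + 0.579 = 0, with roots I_D = 0.357 or 7.73 mA.
The root I_D = 7.73 mA gives V_GS = -1.35 V ≤ V_t, so take I_D = 0.357 mA.
Then V_GS = 2.11 V and V_DS = V_DD − I_D(R_D+R_S) = 13 − 0.357×5.17 = 11.2 V.
Saturation requires V_DS ≥ V_GS − V_t = 0.613 V; 11.2 ≥ 0.613 ✓.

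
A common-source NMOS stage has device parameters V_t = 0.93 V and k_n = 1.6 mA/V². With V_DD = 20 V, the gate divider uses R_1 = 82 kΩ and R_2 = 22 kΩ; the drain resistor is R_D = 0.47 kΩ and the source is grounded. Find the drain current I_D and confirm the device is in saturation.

V_G = V_DD·R_2/(R_1+R_2) = 20×22/104 = 4.23 V. With the source grounded, V_GS = V_G = 4.23 V.
Assume saturation: I_D = (k_n/2)(V_GS − V_t)² = (1.6/2)×(4.23 − 0.93)² = 0.8×3.3² = 8.72 mA.
V_DS = V_DD − I_D·R_D = 20 − 8.72×0.47 = 15.9 V.
Saturation requires V_DS ≥ V_GS − V_t = 3.3 V; 15.9 ≥ 3.3 ✓.

I_D ≈ 8.7 mA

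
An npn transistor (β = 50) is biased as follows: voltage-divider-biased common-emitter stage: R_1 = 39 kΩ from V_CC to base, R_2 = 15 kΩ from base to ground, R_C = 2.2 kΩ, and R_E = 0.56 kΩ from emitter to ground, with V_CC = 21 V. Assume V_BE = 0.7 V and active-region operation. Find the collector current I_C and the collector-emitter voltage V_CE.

I_C ≈ 6.5 mA, V_CE ≈ 2.9 V

Thevenize the base divider: V_Th = V_CC·R_2/(R_1+R_2) = 21×15/54 = 5.83 V, R_Th = R_1‖R_2 = 10.8 kΩ.
Base-emitter loop: V_Th = I_B·R_Th + V_BE + (β+1)I_B·R_E, so I_B = (5.83 − 0.7) / (10.8 + 51×0.56) = 0.13 mA.
I_C = β·I_B = 50×0.13 = 6.52 mA, and I_E = (β+1)I_B = 6.65 mA.
V_CE = V_CC − I_C·R_C − I_E·R_E = 21 − 6.52×2.2 − 6.65×0.56 = 2.94 V.
V_CE = 2.94 V > 0.2 V confirms active-region operation.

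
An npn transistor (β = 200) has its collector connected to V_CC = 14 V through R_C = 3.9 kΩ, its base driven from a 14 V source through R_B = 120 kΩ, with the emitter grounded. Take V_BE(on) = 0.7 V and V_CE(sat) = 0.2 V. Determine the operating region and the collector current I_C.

saturation; I_C ≈ 3.5 mA

Assume active: I_B = (14 − 0.7)/120 = 0.111 mA, giving I_C = β·I_B = 22.2 mA.
But then V_CE = 14 − 22.2×3.9 = -72.5 V < V_CE(sat) = 0.2 V — impossible in the active region.
So the transistor is saturated. With V_CE = 0.2 V, I_C = (V_CC − 0.2)/R_C = 13.8/3.9 = 3.54 mA.
Check: β·I_B = 22.2 mA > I_C = 3.54 mA, confirming saturation.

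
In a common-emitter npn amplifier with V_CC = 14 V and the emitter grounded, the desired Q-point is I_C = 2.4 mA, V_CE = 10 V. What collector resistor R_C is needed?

R_C ≈ 1.7 kΩ

Collector loop: V_CC = I_C·R_C + V_CE.
R_C = (V_CC − V_CE)/I_C = (14 − 10)/2.4 = 1.67 kΩ.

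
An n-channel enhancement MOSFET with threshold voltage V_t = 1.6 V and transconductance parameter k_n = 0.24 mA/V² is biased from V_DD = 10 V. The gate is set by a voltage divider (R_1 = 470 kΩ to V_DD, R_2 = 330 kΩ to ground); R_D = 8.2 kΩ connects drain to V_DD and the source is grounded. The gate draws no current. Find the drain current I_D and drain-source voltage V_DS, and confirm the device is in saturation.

I_D ≈ 0.77 mA, V_DS ≈ 3.7 V

V_G = V_DD·R_2/(R_1+R_2) = 10×330/800 = 4.12 V. With the source grounded, V_GS = V_G = 4.12 V.
Assume saturation: I_D = (k_n/2)(V_GS − V_t)² = (0.24/2)×(4.12 − 1.6)² = 0.12×2.52² = 0.765 mA.
V_DS = V_DD − I_D·R_D = 10 − 0.765×8.2 = 3.73 V.
Saturation requires V_DS ≥ V_GS − V_t = 2.52 V; 3.73 ≥ 2.52 ✓.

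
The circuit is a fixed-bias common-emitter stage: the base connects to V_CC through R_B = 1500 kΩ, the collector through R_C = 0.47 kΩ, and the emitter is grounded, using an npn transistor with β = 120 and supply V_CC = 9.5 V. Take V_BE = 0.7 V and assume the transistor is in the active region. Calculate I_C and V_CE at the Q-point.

Base loop: V_CC = I_B·R_B + V_BE, so I_B = (9.5 − 0.7)/1500 kΩ = 0.00587 mA.
In the active region I_C = β·I_B = 120 × 0.00587 = 0.704 mA.
Collector loop: V_CE = V_CC − I_C·R_C = 9.5 − 0.704×0.47 = 9.17 V.
Since V_CE = 9.17 V > V_CE(sat) ≈ 0.2 V, the transistor is in the active region as assumed.

I_C ≈ 0.7 mA, V_CE ≈ 9.2 V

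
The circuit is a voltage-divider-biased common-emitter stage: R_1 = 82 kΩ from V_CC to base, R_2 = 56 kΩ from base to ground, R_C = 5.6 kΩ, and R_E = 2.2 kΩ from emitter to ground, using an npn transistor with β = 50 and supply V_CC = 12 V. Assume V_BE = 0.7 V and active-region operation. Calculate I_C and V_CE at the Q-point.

I_C ≈ 1.4 mA, V_CE ≈ 0.76 V

Thevenize the base divider: V_Th = V_CC·R_2/(R_1+R_2) = 12×56/138 = 4.87 V, R_Th = R_1‖R_2 = 33.3 kΩ.
Base-emitter loop: V_Th = I_B·R_Th + V_BE + (β+1)I_B·R_E, so I_B = (4.87 − 0.7) / (33.3 + 51×2.2) = 0.0287 mA.
I_C = β·I_B = 50×0.0287 = 1.43 mA, and I_E = (β+1)I_B = 1.46 mA.
V_CE = V_CC − I_C·R_C − I_E·R_E = 12 − 1.43×5.6 − 1.46×2.2 = 0.759 V.
V_CE = 0.759 V > 0.2 V confirms active-region operation.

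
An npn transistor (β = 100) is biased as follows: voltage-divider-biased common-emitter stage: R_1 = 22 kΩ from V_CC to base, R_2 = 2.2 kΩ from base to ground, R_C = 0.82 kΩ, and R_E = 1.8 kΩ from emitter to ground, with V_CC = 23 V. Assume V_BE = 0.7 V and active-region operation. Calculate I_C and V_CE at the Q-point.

Thevenize the base divider: V_Th = V_CC·R_2/(R_1+R_2) = 23×2.2/24.2 = 2.09 V, R_Th = R_1‖R_2 = 2 kΩ.
Base-emitter loop: V_Th = I_B·R_Th + V_BE + (β+1)I_B·R_E, so I_B = (2.09 − 0.7) / (2 + 101×1.8) = 0.00757 mA.
I_C = β·I_B = 100×0.00757 = 0.757 mA, and I_E = (β+1)I_B = 0.764 mA.
V_CE = V_CC − I_C·R_C − I_E·R_E = 23 − 0.757×0.82 − 0.764×1.8 = 21 V.
V_CE = 21 V > 0.2 V confirms active-region operation.

I_C ≈ 0.76 mA, V_CE ≈ 21 V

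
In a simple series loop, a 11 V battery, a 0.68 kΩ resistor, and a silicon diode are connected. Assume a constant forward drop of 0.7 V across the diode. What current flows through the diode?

KVL around the loop: 11 = V_D + I·R = 0.7 + I × 0.68 kΩ.
So I = (11 − 0.7) / 0.68 kΩ = 10.3 / 0.68 = 15.1 mA.

I ≈ 15 mA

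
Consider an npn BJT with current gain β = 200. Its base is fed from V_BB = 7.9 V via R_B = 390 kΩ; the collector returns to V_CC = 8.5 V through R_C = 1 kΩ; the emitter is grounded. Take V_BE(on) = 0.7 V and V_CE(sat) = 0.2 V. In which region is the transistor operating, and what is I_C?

active; I_C ≈ 3.7 mA

Assume active. Base-emitter loop: I_B = (V_BB − V_BE)/R_B = (7.9 − 0.7)/390 = 0.0185 mA.
I_C = β·I_B = 200×0.0185 = 3.69 mA.
V_CE = V_CC − I_C·R_C = 8.5 − 3.69×1 = 4.81 V > V_CE(sat), so the active-region assumption holds.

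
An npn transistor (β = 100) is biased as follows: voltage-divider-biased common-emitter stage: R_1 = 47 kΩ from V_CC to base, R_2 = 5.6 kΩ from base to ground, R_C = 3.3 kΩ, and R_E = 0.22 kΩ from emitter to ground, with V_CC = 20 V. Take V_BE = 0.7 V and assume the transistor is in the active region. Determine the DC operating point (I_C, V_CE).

I_C ≈ 5.3 mA, V_CE ≈ 1.5 V

Thevenize the base divider: V_Th = V_CC·R_2/(R_1+R_2) = 20×5.6/52.6 = 2.13 V, R_Th = R_1‖R_2 = 5 kΩ.
Base-emitter loop: V_Th = I_B·R_Th + V_BE + (β+1)I_B·R_E, so I_B = (2.13 − 0.7) / (5 + 101×0.22) = 0.0525 mA.
I_C = β·I_B = 100×0.0525 = 5.25 mA, and I_E = (β+1)I_B = 5.3 mA.
V_CE = V_CC − I_C·R_C − I_E·R_E = 20 − 5.25×3.3 − 5.3×0.22 = 1.51 V.
V_CE = 1.51 V > 0.2 V confirms active-region operation.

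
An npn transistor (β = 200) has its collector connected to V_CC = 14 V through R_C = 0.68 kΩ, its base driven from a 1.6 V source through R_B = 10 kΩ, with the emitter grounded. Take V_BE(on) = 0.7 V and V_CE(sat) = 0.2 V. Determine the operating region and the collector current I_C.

Assume active. Base-emitter loop: I_B = (V_BB − V_BE)/R_B = (1.6 − 0.7)/10 = 0.09 mA.
I_C = β·I_B = 200×0.09 = 18 mA.
V_CE = V_CC − I_C·R_C = 14 − 18×0.68 = 1.76 V > V_CE(sat), so the active-region assumption holds.

active; I_C ≈ 18 mA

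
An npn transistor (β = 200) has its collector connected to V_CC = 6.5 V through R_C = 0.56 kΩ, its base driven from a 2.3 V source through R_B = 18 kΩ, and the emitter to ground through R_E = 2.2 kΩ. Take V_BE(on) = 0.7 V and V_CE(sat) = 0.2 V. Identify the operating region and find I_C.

active; I_C ≈ 0.7 mA

Assume active. Base-emitter loop: I_B = (V_BB − V_BE)/(R_B + (β+1)R_E) = (2.3 − 0.7)/(18 + 201×2.2) = 0.00348 mA.
I_C = β·I_B = 200×0.00348 = 0.695 mA.
V_CE = V_CC − I_C·R_C − I_E·R_E = 6.5 − 0.695×0.56 − 0.699×2.2 = 4.57 V > V_CE(sat), so the active-region assumption holds.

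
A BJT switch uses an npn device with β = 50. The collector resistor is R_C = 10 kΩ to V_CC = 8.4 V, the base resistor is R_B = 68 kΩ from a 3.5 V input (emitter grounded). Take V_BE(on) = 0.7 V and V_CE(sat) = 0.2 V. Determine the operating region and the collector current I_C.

saturation; I_C ≈ 0.82 mA

Assume active: I_B = (3.5 − 0.7)/68 = 0.0412 mA, giving I_C = β·I_B = 2.06 mA.
But then V_CE = 8.4 − 2.06×10 = -12.2 V < V_CE(sat) = 0.2 V — impossible in the active region.
So the transistor is saturated. With V_CE = 0.2 V, I_C = (V_CC − 0.2)/R_C = 8.2/10 = 0.82 mA.
Check: β·I_B = 2.06 mA > I_C = 0.82 mA, confirming saturation.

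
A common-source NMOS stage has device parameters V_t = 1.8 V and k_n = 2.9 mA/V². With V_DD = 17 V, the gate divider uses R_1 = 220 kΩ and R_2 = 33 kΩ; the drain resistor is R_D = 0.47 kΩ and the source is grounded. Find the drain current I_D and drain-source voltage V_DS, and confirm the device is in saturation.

V_G = V_DD·R_2/(R_1+R_2) = 17×33/253 = 2.22 V. With the source grounded, V_GS = V_G = 2.22 V.
Assume saturation: I_D = (k_n/2)(V_GS − V_t)² = (2.9/2)×(2.22 − 1.8)² = 1.45×0.417² = 0.253 mA.
V_DS = V_DD − I_D·R_D = 17 − 0.253×0.47 = 16.9 V.
Saturation requires V_DS ≥ V_GS − V_t = 0.417 V; 16.9 ≥ 0.417 ✓.

I_D ≈ 0.25 mA, V_DS ≈ 17 V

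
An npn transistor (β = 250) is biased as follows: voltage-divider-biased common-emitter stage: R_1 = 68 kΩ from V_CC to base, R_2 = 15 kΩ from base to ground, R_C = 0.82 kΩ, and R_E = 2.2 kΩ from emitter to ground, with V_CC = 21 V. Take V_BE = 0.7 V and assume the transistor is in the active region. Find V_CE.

Thevenize the base divider: V_Th = V_CC·R_2/(R_1+R_2) = 21×15/83 = 3.8 V, R_Th = R_1‖R_2 = 12.3 kΩ.
Base-emitter loop: V_Th = I_B·R_Th + V_BE + (β+1)I_B·R_E, so I_B = (3.8 − 0.7) / (12.3 + 251×2.2) = 0.00548 mA.
I_C = β·I_B = 250×0.00548 = 1.37 mA, and I_E = (β+1)I_B = 1.38 mA.
V_CE = V_CC − I_C·R_C − I_E·R_E = 21 − 1.37×0.82 − 1.38×2.2 = 16.8 V.
V_CE = 16.8 V > 0.2 V confirms active-region operation.

V_CE ≈ 17 V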